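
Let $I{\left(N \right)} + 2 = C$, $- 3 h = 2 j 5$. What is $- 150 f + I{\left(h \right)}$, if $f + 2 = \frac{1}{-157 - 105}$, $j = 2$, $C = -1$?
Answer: $\frac{38982}{131} \approx 297.57$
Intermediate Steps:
$f = - \frac{525}{262}$ ($f = -2 + \frac{1}{-157 - 105} = -2 + \frac{1}{-262} = -2 - \frac{1}{262} = - \frac{525}{262} \approx -2.0038$)
$h = - \frac{20}{3}$ ($h = - \frac{2 \cdot 2 \cdot 5}{3} = - \frac{4 \cdot 5}{3} = \left(- \frac{1}{3}\right) 20 = - \frac{20}{3} \approx -6.6667$)
$I{\left(N \right)} = -3$ ($I{\left(N \right)} = -2 - 1 = -3$)
$- 150 f + I{\left(h \right)} = \left(-150\right) \left(- \frac{525}{262}\right) - 3 = \frac{39375}{131} - 3 = \frac{38982}{131}$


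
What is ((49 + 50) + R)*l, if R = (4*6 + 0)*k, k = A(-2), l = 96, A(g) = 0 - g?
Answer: 14112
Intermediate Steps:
A(g) = -g
k = 2 (k = -1*(-2) = 2)
R = 48 (R = (4*6 + 0)*2 = (24 + 0)*2 = 24*2 = 48)
((49 + 50) + R)*l = ((49 + 50) + 48)*96 = (99 + 48)*96 = 147*96 = 14112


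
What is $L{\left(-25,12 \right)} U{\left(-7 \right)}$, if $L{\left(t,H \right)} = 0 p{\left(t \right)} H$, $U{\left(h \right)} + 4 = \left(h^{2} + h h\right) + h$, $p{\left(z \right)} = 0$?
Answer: $0$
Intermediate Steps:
$U{\left(h \right)} = -4 + h + 2 h^{2}$ ($U{\left(h \right)} = -4 + \left(\left(h^{2} + h h\right) + h\right) = -4 + \left(\left(h^{2} + h^{2}\right) + h\right) = -4 + \left(2 h^{2} + h\right) = -4 + \left(h + 2 h^{2}\right) = -4 + h + 2 h^{2}$)
$L{\left(t,H \right)} = 0$ ($L{\left(t,H \right)} = 0 \cdot 0 H = 0 \cdot 0 = 0$)
$L{\left(-25,12 \right)} U{\left(-7 \right)} = 0 \left(-4 - 7 + 2 \left(-7\right)^{2}\right) = 0 \left(-4 - 7 + 2 \cdot 49\right) = 0 \left(-4 - 7 + 98\right) = 0 \cdot 87 = 0$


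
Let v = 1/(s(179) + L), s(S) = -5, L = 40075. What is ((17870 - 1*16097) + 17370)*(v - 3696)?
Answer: -2835053777817/40070 ≈ -7.0753e+7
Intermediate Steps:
v = 1/40070 (v = 1/(-5 + 40075) = 1/40070 ≈ 2.4956e-5)
((17870 - 1*16097) + 17370)*(v - 3696) = ((17870 - 1*16097) + 17370)*(1/40070 - 3696) = ((17870 - 16097) + 17370)*(-148098719/40070) = (1773 + 17370)*(-148098719/40070) = 19143*(-148098719/40070) = -2835053777817/40070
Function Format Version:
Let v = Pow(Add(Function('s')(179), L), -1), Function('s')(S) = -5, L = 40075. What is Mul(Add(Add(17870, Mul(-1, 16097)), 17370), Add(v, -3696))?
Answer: Rational(-2835053777817, 40070) ≈ -7.0753e+7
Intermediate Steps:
v = Rational(1, 40070) (v = Pow(Add(-5, 40075), -1) = Pow(40070, -1) = Rational(1, 40070) ≈ 2.4956e-5)
Mul(Add(Add(17870, Mul(-1, 16097)), 17370), Add(v, -3696)) = Mul(Add(Add(17870, Mul(-1, 16097)), 17370), Add(Rational(1, 40070), -3696)) = Mul(Add(Add(17870, -16097), 17370), Rational(-148098719, 40070)) = Mul(Add(1773, 17370), Rational(-148098719, 40070)) = Mul(19143, Rational(-148098719, 40070)) = Rational(-2835053777817, 40070)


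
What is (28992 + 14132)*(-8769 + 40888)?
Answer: 1385099756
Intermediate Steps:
(28992 + 14132)*(-8769 + 40888) = 43124*32119 = 1385099756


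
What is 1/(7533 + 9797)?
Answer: 1/17330 ≈ 5.7703e-5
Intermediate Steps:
1/(7533 + 9797) = 1/17330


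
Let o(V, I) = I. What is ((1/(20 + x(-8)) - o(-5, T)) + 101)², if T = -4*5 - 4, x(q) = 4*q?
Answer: 2247001/144 ≈ 15604.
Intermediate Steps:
T = -24 (T = -20 - 4 = -24)
((1/(20 + x(-8)) - o(-5, T)) + 101)² = ((1/(20 + 4*(-8)) - 1*(-24)) + 101)² = ((1/(20 - 32) + 24) + 101)² = ((1/(-12) + 24) + 101)² = ((-1/12 + 24) + 101)² = (287/12 + 101)² = (1499/12)² = 2247001/144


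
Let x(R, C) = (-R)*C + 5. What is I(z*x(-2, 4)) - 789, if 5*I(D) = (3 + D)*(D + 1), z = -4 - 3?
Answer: 795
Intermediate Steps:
x(R, C) = 5 - C*R (x(R, C) = -C*R + 5 = 5 - C*R)
z = -7
I(D) = (1 + D)*(3 + D)/5 (I(D) = ((3 + D)*(D + 1))/5 = ((3 + D)*(1 + D))/5 = ((1 + D)*(3 + D))/5 = (1 + D)*(3 + D)/5)
I(z*x(-2, 4)) - 789 = (⅗ + (-7*(5 - 1*4*(-2)))²/5 + 4*(-7*(5 - 1*4*(-2)))/5) - 789 = (⅗ + (-7*(5 + 8))²/5 + 4*(-7*(5 + 8))/5) - 789 = (⅗ + (-7*13)²/5 + 4*(-7*13)/5) - 789 = (⅗ + (⅕)*(-91)² + (⅘)*(-91)) - 789 = (⅗ + (⅕)*8281 - 364/5) - 789 = (⅗ + 8281/5 - 364/5) - 789 = 1584 - 789 = 795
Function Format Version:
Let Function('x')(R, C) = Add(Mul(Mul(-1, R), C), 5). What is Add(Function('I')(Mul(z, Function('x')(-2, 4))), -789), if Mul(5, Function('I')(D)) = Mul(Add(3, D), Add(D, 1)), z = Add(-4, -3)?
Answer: 795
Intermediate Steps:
Function('x')(R, C) = Add(5, Mul(-1, C, R)) (Function('x')(R, C) = Add(Mul(-1, C, R), 5) = Add(5, Mul(-1, C, R)))
z = -7
Function('I')(D) = Mul(Rational(1, 5), Add(1, D), Add(3, D)) (Function('I')(D) = Mul(Rational(1, 5), Mul(Add(3, D), Add(D, 1))) = Mul(Rational(1, 5), Mul(Add(3, D), Add(1, D))) = Mul(Rational(1, 5), Mul(Add(1, D), Add(3, D))) = Mul(Rational(1, 5), Add(1, D), Add(3, D)))
Add(Function('I')(Mul(z, Function('x')(-2, 4))), -789) = Add(Add(Rational(3, 5), Mul(Rational(1, 5), Pow(Mul(-7, Add(5, Mul(-1, 4, -2))), 2)), Mul(Rational(4, 5), Mul(-7, Add(5, Mul(-1, 4, -2))))), -789) = Add(Add(Rational(3, 5), Mul(Rational(1, 5), Pow(Mul(-7, Add(5, 8)), 2)), Mul(Rational(4, 5), Mul(-7, Add(5, 8)))), -789) = Add(Add(Rational(3, 5), Mul(Rational(1, 5), Pow(Mul(-7, 13), 2)), Mul(Rational(4, 5), Mul(-7, 13))), -789) = Add(Add(Rational(3, 5), Mul(Rational(1, 5), Pow(-91, 2)), Mul(Rational(4, 5), -91)), -789) = Add(Add(Rational(3, 5), Mul(Rational(1, 5), 8281), Rational(-364, 5)), -789) = Add(Add(Rational(3, 5), Rational(8281, 5), Rational(-364, 5)), -789) = Add(1584, -789) = 795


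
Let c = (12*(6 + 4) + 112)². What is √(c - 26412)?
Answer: 2*√6853 ≈ 165.57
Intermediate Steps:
c = 53824 (c = (12*10 + 112)² = (120 + 112)² = 232² = 53824)
√(c - 26412) = √(53824 - 26412) = √27412 = 2*√6853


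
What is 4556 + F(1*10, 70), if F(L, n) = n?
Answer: 4626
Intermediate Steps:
4556 + F(1*10, 70) = 4556 + 70 = 4626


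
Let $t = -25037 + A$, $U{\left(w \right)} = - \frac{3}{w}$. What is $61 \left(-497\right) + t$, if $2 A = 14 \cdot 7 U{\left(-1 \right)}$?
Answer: $-55207$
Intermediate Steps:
$A = 147$ ($A = \frac{14 \cdot 7 \left(- \frac{3}{-1}\right)}{2} = \frac{98 \left(\left(-3\right) \left(-1\right)\right)}{2} = \frac{98 \cdot 3}{2} = \frac{1}{2} \cdot 294 = 147$)
$t = -24890$ ($t = -25037 + 147 = -24890$)
$61 \left(-497\right) + t = 61 \left(-497\right) - 24890 = -30317 - 24890 = -55207$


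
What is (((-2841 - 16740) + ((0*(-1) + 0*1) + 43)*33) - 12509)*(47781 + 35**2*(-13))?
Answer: -977055376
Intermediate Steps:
(((-2841 - 16740) + ((0*(-1) + 0*1) + 43)*33) - 12509)*(47781 + 35**2*(-13)) = ((-19581 + ((0 + 0) + 43)*33) - 12509)*(47781 + 1225*(-13)) = ((-19581 + (0 + 43)*33) - 12509)*(47781 - 15925) = ((-19581 + 43*33) - 12509)*31856 = ((-19581 + 1419) - 12509)*31856 = (-18162 - 12509)*31856 = -30671*31856 = -977055376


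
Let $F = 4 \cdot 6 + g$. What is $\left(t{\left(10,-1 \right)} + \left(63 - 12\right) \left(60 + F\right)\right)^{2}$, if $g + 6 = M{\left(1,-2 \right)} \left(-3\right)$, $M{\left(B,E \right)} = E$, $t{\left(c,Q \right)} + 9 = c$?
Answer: $18361225$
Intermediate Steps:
$t{\left(c,Q \right)} = -9 + c$
$g = 0$ ($g = -6 - -6 = -6 + 6 = 0$)
$F = 24$ ($F = 4 \cdot 6 + 0 = 24 + 0 = 24$)
$\left(t{\left(10,-1 \right)} + \left(63 - 12\right) \left(60 + F\right)\right)^{2} = \left(\left(-9 + 10\right) + \left(63 - 12\right) \left(60 + 24\right)\right)^{2} = \left(1 + 51 \cdot 84\right)^{2} = \left(1 + 4284\right)^{2} = 4285^{2} = 18361225$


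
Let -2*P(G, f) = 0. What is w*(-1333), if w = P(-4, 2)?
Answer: 0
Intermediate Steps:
P(G, f) = 0 (P(G, f) = -½*0 = 0)
w = 0
w*(-1333) = 0*(-1333) = 0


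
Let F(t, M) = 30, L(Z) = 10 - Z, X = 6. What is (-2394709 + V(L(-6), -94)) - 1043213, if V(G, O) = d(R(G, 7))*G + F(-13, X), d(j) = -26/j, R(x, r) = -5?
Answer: -17189044/5 ≈ -3.4378e+6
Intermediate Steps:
V(G, O) = 30 + 26*G/5 (V(G, O) = (-26/(-5))*G + 30 = (-26*(-⅕))*G + 30 = 26*G/5 + 30 = 30 + 26*G/5)
(-2394709 + V(L(-6), -94)) - 1043213 = (-2394709 + (30 + 26*(10 - 1*(-6))/5)) - 1043213 = (-2394709 + (30 + 26*(10 + 6)/5)) - 1043213 = (-2394709 + (30 + (26/5)*16)) - 1043213 = (-2394709 + (30 + 416/5)) - 1043213 = (-2394709 + 566/5) - 1043213 = -11972979/5 - 1043213 = -17189044/5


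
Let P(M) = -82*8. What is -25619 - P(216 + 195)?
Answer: -24963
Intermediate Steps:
P(M) = -656
-25619 - P(216 + 195) = -25619 - 1*(-656) = -25619 + 656 = -24963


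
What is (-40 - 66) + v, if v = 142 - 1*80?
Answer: -44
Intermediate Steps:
v = 62 (v = 142 - 80 = 62)
(-40 - 66) + v = (-40 - 66) + 62 = -106 + 62 = -44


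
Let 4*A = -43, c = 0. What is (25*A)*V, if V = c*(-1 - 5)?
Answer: 0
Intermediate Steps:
A = -43/4 (A = (¼)*(-43) = -43/4 ≈ -10.750)
V = 0 (V = 0*(-1 - 5) = 0*(-6) = 0)
(25*A)*V = (25*(-43/4))*0 = -1075/4*0 = 0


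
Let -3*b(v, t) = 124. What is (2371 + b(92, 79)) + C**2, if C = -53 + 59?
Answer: 7097/3 ≈ 2365.7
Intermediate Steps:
C = 6
b(v, t) = -124/3 (b(v, t) = -1/3*124 = -124/3)
(2371 + b(92, 79)) + C**2 = (2371 - 124/3) + 6**2 = 6989/3 + 36 = 7097/3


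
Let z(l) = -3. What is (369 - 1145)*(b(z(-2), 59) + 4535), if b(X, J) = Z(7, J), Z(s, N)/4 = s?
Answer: -3540888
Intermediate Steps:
Z(s, N) = 4*s
b(X, J) = 28 (b(X, J) = 4*7 = 28)
(369 - 1145)*(b(z(-2), 59) + 4535) = (369 - 1145)*(28 + 4535) = -776*4563 = -3540888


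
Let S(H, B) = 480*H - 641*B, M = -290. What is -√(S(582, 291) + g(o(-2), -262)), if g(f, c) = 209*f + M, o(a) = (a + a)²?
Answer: -√95883 ≈ -309.65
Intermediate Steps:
o(a) = 4*a² (o(a) = (2*a)² = 4*a²)
g(f, c) = -290 + 209*f (g(f, c) = 209*f - 290 = -290 + 209*f)
S(H, B) = -641*B + 480*H
-√(S(582, 291) + g(o(-2), -262)) = -√((-641*291 + 480*582) + (-290 + 209*(4*(-2)²))) = -√((-186531 + 279360) + (-290 + 209*(4*4))) = -√(92829 + (-290 + 209*16)) = -√(92829 + (-290 + 3344)) = -√(92829 + 3054) = -√95883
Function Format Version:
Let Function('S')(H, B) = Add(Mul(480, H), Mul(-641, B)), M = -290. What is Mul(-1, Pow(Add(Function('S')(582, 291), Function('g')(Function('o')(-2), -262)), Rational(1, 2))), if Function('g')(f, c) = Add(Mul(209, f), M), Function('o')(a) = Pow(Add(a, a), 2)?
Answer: Mul(-1, Pow(95883, Rational(1, 2))) ≈ -309.65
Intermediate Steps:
Function('o')(a) = Mul(4, Pow(a, 2)) (Function('o')(a) = Pow(Mul(2, a), 2) = Mul(4, Pow(a, 2)))
Function('g')(f, c) = Add(-290, Mul(209, f)) (Function('g')(f, c) = Add(Mul(209, f), -290) = Add(-290, Mul(209, f)))
Function('S')(H, B) = Add(Mul(-641, B), Mul(480, H))
Mul(-1, Pow(Add(Function('S')(582, 291), Function('g')(Function('o')(-2), -262)), Rational(1, 2))) = Mul(-1, Pow(Add(Add(Mul(-641, 291), Mul(480, 582)), Add(-290, Mul(209, Mul(4, Pow(-2, 2))))), Rational(1, 2))) = Mul(-1, Pow(Add(Add(-186531, 279360), Add(-290, Mul(209, Mul(4, 4)))), Rational(1, 2))) = Mul(-1, Pow(Add(92829, Add(-290, Mul(209, 16))), Rational(1, 2))) = Mul(-1, Pow(Add(92829, Add(-290, 3344)), Rational(1, 2))) = Mul(-1, Pow(Add(92829, 3054), Rational(1, 2))) = Mul(-1, Pow(95883, Rational(1, 2)))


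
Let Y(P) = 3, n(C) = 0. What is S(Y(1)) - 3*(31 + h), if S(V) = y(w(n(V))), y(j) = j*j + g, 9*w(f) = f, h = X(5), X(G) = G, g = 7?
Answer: -101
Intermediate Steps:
h = 5
w(f) = f/9
y(j) = 7 + j**2 (y(j) = j*j + 7 = j**2 + 7 = 7 + j**2)
S(V) = 7 (S(V) = 7 + ((1/9)*0)**2 = 7 + 0**2 = 7 + 0 = 7)
S(Y(1)) - 3*(31 + h) = 7 - 3*(31 + 5) = 7 - 3*36 = 7 - 1*108 = 7 - 108 = -101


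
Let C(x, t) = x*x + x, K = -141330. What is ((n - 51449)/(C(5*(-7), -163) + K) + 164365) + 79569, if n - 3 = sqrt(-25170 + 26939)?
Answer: 17092481103/70070 - sqrt(1769)/140140 ≈ 2.4393e+5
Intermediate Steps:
n = 3 + sqrt(1769) (n = 3 + sqrt(-25170 + 26939) = 3 + sqrt(1769) ≈ 45.060)
C(x, t) = x + x**2 (C(x, t) = x**2 + x = x + x**2)
((n - 51449)/(C(5*(-7), -163) + K) + 164365) + 79569 = (((3 + sqrt(1769)) - 51449)/((5*(-7))*(1 + 5*(-7)) - 141330) + 164365) + 79569 = ((-51446 + sqrt(1769))/(-35*(1 - 35) - 141330) + 164365) + 79569 = ((-51446 + sqrt(1769))/(-35*(-34) - 141330) + 164365) + 79569 = ((-51446 + sqrt(1769))/(1190 - 141330) + 164365) + 79569 = ((-51446 + sqrt(1769))/(-140140) + 164365) + 79569 = ((-51446 + sqrt(1769))*(-1/140140) + 164365) + 79569 = ((25723/70070 - sqrt(1769)/140140) + 164365) + 79569 = (11517081273/70070 - sqrt(1769)/140140) + 79569 = 17092481103/70070 - sqrt(1769)/140140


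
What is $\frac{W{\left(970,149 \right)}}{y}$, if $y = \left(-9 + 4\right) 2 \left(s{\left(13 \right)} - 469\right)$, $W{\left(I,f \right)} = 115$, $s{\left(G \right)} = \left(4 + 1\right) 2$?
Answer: $\frac{23}{918} \approx 0.025054$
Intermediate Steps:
$s{\left(G \right)} = 10$ ($s{\left(G \right)} = 5 \cdot 2 = 10$)
$y = 4590$ ($y = \left(-9 + 4\right) 2 \left(10 - 469\right) = \left(-5\right) 2 \left(-459\right) = \left(-10\right) \left(-459\right) = 4590$)
$\frac{W{\left(970,149 \right)}}{y} = \frac{115}{4590} = 115 \cdot \frac{1}{4590} = \frac{23}{918}$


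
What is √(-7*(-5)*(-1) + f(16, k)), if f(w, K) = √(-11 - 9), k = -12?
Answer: √(-35 + 2*I*√5) ≈ 0.3772 + 5.9281*I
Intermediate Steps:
f(w, K) = 2*I*√5 (f(w, K) = √(-20) = 2*I*√5)
√(-7*(-5)*(-1) + f(16, k)) = √(-7*(-5)*(-1) + 2*I*√5) = √(35*(-1) + 2*I*√5) = √(-35 + 2*I*√5)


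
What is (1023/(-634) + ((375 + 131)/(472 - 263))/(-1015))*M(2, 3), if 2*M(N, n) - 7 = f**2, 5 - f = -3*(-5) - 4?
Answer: -849581917/24453380 ≈ -34.743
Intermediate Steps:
f = -6 (f = 5 - (-3*(-5) - 4) = 5 - (15 - 4) = 5 - 1*11 = 5 - 11 = -6)
M(N, n) = 43/2 (M(N, n) = 7/2 + (1/2)*(-6)**2 = 7/2 + (1/2)*36 = 7/2 + 18 = 43/2)
(1023/(-634) + ((375 + 131)/(472 - 263))/(-1015))*M(2, 3) = (1023/(-634) + ((375 + 131)/(472 - 263))/(-1015))*(43/2) = (1023*(-1/634) + (506/209)*(-1/1015))*(43/2) = (-1023/634 + (506*(1/209))*(-1/1015))*(43/2) = (-1023/634 + (46/19)*(-1/1015))*(43/2) = (-1023/634 - 46/19285)*(43/2) = -19757719/12226690*43/2 = -849581917/24453380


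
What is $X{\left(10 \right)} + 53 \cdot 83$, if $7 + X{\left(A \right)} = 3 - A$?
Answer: $4385$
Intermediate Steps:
$X{\left(A \right)} = -4 - A$ ($X{\left(A \right)} = -7 - \left(-3 + A\right) = -4 - A$)
$X{\left(10 \right)} + 53 \cdot 83 = \left(-4 - 10\right) + 53 \cdot 83 = \left(-4 - 10\right) + 4399 = -14 + 4399 = 4385$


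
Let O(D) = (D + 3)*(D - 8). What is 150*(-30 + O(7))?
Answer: -6000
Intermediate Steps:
O(D) = (-8 + D)*(3 + D) (O(D) = (3 + D)*(-8 + D) = (-8 + D)*(3 + D))
150*(-30 + O(7)) = 150*(-30 + (-24 + 7² - 5*7)) = 150*(-30 + (-24 + 49 - 35)) = 150*(-30 - 10) = 150*(-40) = -6000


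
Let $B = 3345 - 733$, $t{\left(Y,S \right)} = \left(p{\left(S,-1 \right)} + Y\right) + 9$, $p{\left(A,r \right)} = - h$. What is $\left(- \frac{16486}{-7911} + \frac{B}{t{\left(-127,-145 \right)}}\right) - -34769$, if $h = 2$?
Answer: $\frac{2749018489}{79110} \approx 34749.0$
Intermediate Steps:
$p{\left(A,r \right)} = -2$ ($p{\left(A,r \right)} = \left(-1\right) 2 = -2$)
$t{\left(Y,S \right)} = 7 + Y$ ($t{\left(Y,S \right)} = \left(-2 + Y\right) + 9 = 7 + Y$)
$B = 2612$
$\left(- \frac{16486}{-7911} + \frac{B}{t{\left(-127,-145 \right)}}\right) - -34769 = \left(- \frac{16486}{-7911} + \frac{2612}{7 - 127}\right) - -34769 = \left(\left(-16486\right) \left(- \frac{1}{7911}\right) + \frac{2612}{-120}\right) + 34769 = \left(\frac{16486}{7911} + 2612 \left(- \frac{1}{120}\right)\right) + 34769 = \left(\frac{16486}{7911} - \frac{653}{30}\right) + 34769 = - \frac{1557101}{79110} + 34769 = \frac{2749018489}{79110}$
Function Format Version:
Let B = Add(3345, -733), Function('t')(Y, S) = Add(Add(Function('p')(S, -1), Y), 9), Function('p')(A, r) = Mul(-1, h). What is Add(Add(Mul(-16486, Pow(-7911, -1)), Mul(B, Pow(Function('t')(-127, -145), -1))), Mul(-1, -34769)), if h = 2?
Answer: Rational(2749018489, 79110) ≈ 34749.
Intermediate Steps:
Function('p')(A, r) = -2 (Function('p')(A, r) = Mul(-1, 2) = -2)
Function('t')(Y, S) = Add(7, Y) (Function('t')(Y, S) = Add(Add(-2, Y), 9) = Add(7, Y))
B = 2612
Add(Add(Mul(-16486, Pow(-7911, -1)), Mul(B, Pow(Function('t')(-127, -145), -1))), Mul(-1, -34769)) = Add(Add(Mul(-16486, Pow(-7911, -1)), Mul(2612, Pow(Add(7, -127), -1))), Mul(-1, -34769)) = Add(Add(Mul(-16486, Rational(-1, 7911)), Mul(2612, Pow(-120, -1))), 34769) = Add(Add(Rational(16486, 7911), Mul(2612, Rational(-1, 120))), 34769) = Add(Add(Rational(16486, 7911), Rational(-653, 30)), 34769) = Add(Rational(-1557101, 79110), 34769) = Rational(2749018489, 79110)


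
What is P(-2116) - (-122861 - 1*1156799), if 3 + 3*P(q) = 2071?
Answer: 3841048/3 ≈ 1.2804e+6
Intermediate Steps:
P(q) = 2068/3 (P(q) = -1 + (⅓)*2071 = -1 + 2071/3 = 2068/3)
P(-2116) - (-122861 - 1*1156799) = 2068/3 - (-122861 - 1*1156799) = 2068/3 - (-122861 - 1156799) = 2068/3 - 1*(-1279660) = 2068/3 + 1279660 = 3841048/3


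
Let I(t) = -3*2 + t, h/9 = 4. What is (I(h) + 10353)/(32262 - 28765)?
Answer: 10383/3497 ≈ 2.9691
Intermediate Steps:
h = 36 (h = 9*4 = 36)
I(t) = -6 + t
(I(h) + 10353)/(32262 - 28765) = ((-6 + 36) + 10353)/(32262 - 28765) = (30 + 10353)/3497 = 10383*(1/3497) = 10383/3497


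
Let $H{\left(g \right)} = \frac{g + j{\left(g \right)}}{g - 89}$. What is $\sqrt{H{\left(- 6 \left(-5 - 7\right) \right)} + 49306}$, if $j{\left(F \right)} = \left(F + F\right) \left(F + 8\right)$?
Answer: $\frac{\sqrt{14052370}}{17} \approx 220.51$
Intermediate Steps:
$j{\left(F \right)} = 2 F \left(8 + F\right)$
$H{\left(g \right)} = \frac{g + 2 g \left(8 + g\right)}{-89 + g}$ ($H{\left(g \right)} = \frac{g + 2 g \left(8 + g\right)}{g - 89} = \frac{g + 2 g \left(8 + g\right)}{-89 + g}$)
$\sqrt{H{\left(- 6 \left(-5 - 7\right) \right)} + 49306} = \sqrt{\frac{- 6 \left(-5 - 7\right) \left(17 + 2 \left(- 6 \left(-5 - 7\right)\right)\right)}{-89 - 6 \left(-5 - 7\right)} + 49306} = \sqrt{\frac{\left(-6\right) \left(-12\right) \left(17 + 2 \left(\left(-6\right) \left(-12\right)\right)\right)}{-89 - -72} + 49306} = \sqrt{\frac{72 \left(17 + 2 \cdot 72\right)}{-89 + 72} + 49306} = \sqrt{\frac{72 \left(17 + 144\right)}{-17} + 49306} = \sqrt{72 \left(- \frac{1}{17}\right) 161 + 49306} = \sqrt{- \frac{11592}{17} + 49306} = \sqrt{\frac{826610}{17}} = \frac{\sqrt{14052370}}{17}$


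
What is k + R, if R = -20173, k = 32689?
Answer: 12516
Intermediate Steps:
k + R = 32689 - 20173 = 12516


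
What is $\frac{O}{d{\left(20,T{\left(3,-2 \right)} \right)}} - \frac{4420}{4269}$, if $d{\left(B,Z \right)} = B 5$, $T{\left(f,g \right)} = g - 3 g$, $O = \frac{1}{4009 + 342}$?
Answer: $- \frac{1923137731}{1857441900} \approx -1.0354$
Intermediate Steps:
$O = \frac{1}{4351} \approx 0.00022983$
$T{\left(f,g \right)} = - 2 g$
$d{\left(B,Z \right)} = 5 B$
$\frac{O}{d{\left(20,T{\left(3,-2 \right)} \right)}} - \frac{4420}{4269} = \frac{1}{4351 \cdot 5 \cdot 20} - \frac{4420}{4269} = \frac{1}{4351 \cdot 100} - \frac{4420}{4269} = \frac{1}{4351} \cdot \frac{1}{100} - \frac{4420}{4269} = \frac{1}{435100} - \frac{4420}{4269} = - \frac{1923137731}{1857441900}$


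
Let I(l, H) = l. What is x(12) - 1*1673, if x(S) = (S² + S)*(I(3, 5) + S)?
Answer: 667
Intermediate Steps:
x(S) = (3 + S)*(S + S²) (x(S) = (S² + S)*(3 + S) = (S + S²)*(3 + S) = (3 + S)*(S + S²))
x(12) - 1*1673 = 12*(3 + 12² + 4*12) - 1*1673 = 12*(3 + 144 + 48) - 1673 = 12*195 - 1673 = 2340 - 1673 = 667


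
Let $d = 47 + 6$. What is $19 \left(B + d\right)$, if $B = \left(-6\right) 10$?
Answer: $-133$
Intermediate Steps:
$d = 53$
$B = -60$
$19 \left(B + d\right) = 19 \left(-60 + 53\right) = 19 \left(-7\right) = -133$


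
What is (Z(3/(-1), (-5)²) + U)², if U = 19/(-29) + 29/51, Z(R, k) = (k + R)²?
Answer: 512237941264/2187441 ≈ 2.3417e+5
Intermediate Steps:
Z(R, k) = (R + k)²
U = -128/1479 (U = 19*(-1/29) + 29*(1/51) = -19/29 + 29/51 = -128/1479 ≈ -0.086545)
(Z(3/(-1), (-5)²) + U)² = ((3/(-1) + (-5)²)² - 128/1479)² = ((3*(-1) + 25)² - 128/1479)² = ((-3 + 25)² - 128/1479)² = (22² - 128/1479)² = (484 - 128/1479)² = (715708/1479)² = 512237941264/2187441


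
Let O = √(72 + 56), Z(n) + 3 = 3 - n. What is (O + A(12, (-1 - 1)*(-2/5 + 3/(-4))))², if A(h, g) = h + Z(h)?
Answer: 128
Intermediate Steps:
Z(n) = -n (Z(n) = -3 + (3 - n) = -n)
O = 8*√2 (O = √128 = 8*√2 ≈ 11.314)
A(h, g) = 0 (A(h, g) = h - h = 0)
(O + A(12, (-1 - 1)*(-2/5 + 3/(-4))))² = (8*√2 + 0)² = (8*√2)² = 128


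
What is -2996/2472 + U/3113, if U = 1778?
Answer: -1232833/1923834 ≈ -0.64082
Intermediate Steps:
-2996/2472 + U/3113 = -2996/2472 + 1778/3113 = -2996*1/2472 + 1778*(1/3113) = -749/618 + 1778/3113 = -1232833/1923834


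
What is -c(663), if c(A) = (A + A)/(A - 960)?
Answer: 442/99 ≈ 4.4646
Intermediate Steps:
c(A) = 2*A/(-960 + A) (c(A) = (2*A)/(-960 + A) = 2*A/(-960 + A))
-c(663) = -2*663/(-960 + 663) = -2*663/(-297) = -2*663*(-1)/297 = -1*(-442/99) = 442/99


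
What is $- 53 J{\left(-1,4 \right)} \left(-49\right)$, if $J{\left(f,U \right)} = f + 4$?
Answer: $7791$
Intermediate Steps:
$J{\left(f,U \right)} = 4 + f$
$- 53 J{\left(-1,4 \right)} \left(-49\right) = - 53 \left(4 - 1\right) \left(-49\right) = \left(-53\right) 3 \left(-49\right) = \left(-159\right) \left(-49\right) = 7791$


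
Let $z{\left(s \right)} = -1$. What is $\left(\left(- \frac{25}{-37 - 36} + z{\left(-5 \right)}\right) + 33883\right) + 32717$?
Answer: $\frac{4861752}{73} \approx 66599.0$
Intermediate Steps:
$\left(\left(- \frac{25}{-37 - 36} + z{\left(-5 \right)}\right) + 33883\right) + 32717 = \left(\left(- \frac{25}{-37 - 36} - 1\right) + 33883\right) + 32717 = \left(\left(- \frac{25}{-73} - 1\right) + 33883\right) + 32717 = \left(\left(\left(-25\right) \left(- \frac{1}{73}\right) - 1\right) + 33883\right) + 32717 = \left(\left(\frac{25}{73} - 1\right) + 33883\right) + 32717 = \left(- \frac{48}{73} + 33883\right) + 32717 = \frac{2473411}{73} + 32717 = \frac{4861752}{73}$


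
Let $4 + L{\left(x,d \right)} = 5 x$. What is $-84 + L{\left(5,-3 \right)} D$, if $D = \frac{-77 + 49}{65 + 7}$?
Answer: $- \frac{553}{6} \approx -92.167$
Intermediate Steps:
$L{\left(x,d \right)} = -4 + 5 x$
$D = - \frac{7}{18}$ ($D = - \frac{28}{72} = \left(-28\right) \frac{1}{72} = - \frac{7}{18} \approx -0.38889$)
$-84 + L{\left(5,-3 \right)} D = -84 + \left(-4 + 5 \cdot 5\right) \left(- \frac{7}{18}\right) = -84 + \left(-4 + 25\right) \left(- \frac{7}{18}\right) = -84 + 21 \left(- \frac{7}{18}\right) = -84 - \frac{49}{6} = - \frac{553}{6}$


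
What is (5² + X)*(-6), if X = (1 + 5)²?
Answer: -366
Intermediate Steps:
X = 36 (X = 6² = 36)
(5² + X)*(-6) = (5² + 36)*(-6) = (25 + 36)*(-6) = 61*(-6) = -366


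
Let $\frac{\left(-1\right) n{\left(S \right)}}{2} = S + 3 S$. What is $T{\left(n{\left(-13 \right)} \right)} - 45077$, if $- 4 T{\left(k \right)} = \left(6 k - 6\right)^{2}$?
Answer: $-140558$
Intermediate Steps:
$n{\left(S \right)} = - 8 S$ ($n{\left(S \right)} = - 2 \left(S + 3 S\right) = - 2 \cdot 4 S = - 8 S$)
$T{\left(k \right)} = - \frac{\left(-6 + 6 k\right)^{2}}{4}$ ($T{\left(k \right)} = - \frac{\left(6 k - 6\right)^{2}}{4} = - \frac{\left(-6 + 6 k\right)^{2}}{4}$)
$T{\left(n{\left(-13 \right)} \right)} - 45077 = - 9 \left(-1 - -104\right)^{2} - 45077 = - 9 \left(-1 + 104\right)^{2} - 45077 = - 9 \cdot 103^{2} - 45077 = \left(-9\right) 10609 - 45077 = -95481 - 45077 = -140558$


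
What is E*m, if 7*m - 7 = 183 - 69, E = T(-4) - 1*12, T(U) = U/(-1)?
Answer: -968/7 ≈ -138.29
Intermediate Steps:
T(U) = -U (T(U) = U*(-1) = -U)
E = -8 (E = -1*(-4) - 1*12 = 4 - 12 = -8)
m = 121/7 (m = 1 + (183 - 69)/7 = 1 + (⅐)*114 = 1 + 114/7 = 121/7 ≈ 17.286)
E*m = -8*121/7 = -968/7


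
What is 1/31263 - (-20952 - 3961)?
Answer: 778855120/31263 ≈ 24913.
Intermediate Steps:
1/31263 - (-20952 - 3961) = 1/31263 - 1*(-24913) = 1/31263 + 24913 = 778855120/31263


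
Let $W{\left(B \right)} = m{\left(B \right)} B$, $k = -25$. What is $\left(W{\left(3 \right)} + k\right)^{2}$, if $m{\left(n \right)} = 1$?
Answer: $484$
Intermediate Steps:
$W{\left(B \right)} = B$ ($W{\left(B \right)} = 1 B = B$)
$\left(W{\left(3 \right)} + k\right)^{2} = \left(3 - 25\right)^{2} = \left(-22\right)^{2} = 484$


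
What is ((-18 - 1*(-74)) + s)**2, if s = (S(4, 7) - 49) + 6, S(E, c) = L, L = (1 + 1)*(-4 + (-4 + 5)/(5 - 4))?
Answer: 49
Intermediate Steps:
L = -6 (L = 2*(-4 + 1/1) = 2*(-4 + 1*1) = 2*(-4 + 1) = 2*(-3) = -6)
S(E, c) = -6
s = -49 (s = (-6 - 49) + 6 = -55 + 6 = -49)
((-18 - 1*(-74)) + s)**2 = ((-18 - 1*(-74)) - 49)**2 = ((-18 + 74) - 49)**2 = (56 - 49)**2 = 7**2 = 49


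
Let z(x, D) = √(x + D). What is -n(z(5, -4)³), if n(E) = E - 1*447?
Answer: 446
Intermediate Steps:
z(x, D) = √(D + x)
n(E) = -447 + E (n(E) = E - 447 = -447 + E)
-n(z(5, -4)³) = -(-447 + (√(-4 + 5))³) = -(-447 + (√1)³) = -(-447 + 1³) = -(-447 + 1) = -1*(-446) = 446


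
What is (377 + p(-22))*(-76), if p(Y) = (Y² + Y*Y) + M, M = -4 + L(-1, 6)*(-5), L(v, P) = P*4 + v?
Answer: -93176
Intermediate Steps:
L(v, P) = v + 4*P (L(v, P) = 4*P + v = v + 4*P)
M = -119 (M = -4 + (-1 + 4*6)*(-5) = -4 + (-1 + 24)*(-5) = -4 + 23*(-5) = -4 - 115 = -119)
p(Y) = -119 + 2*Y² (p(Y) = (Y² + Y*Y) - 119 = (Y² + Y²) - 119 = 2*Y² - 119 = -119 + 2*Y²)
(377 + p(-22))*(-76) = (377 + (-119 + 2*(-22)²))*(-76) = (377 + (-119 + 2*484))*(-76) = (377 + (-119 + 968))*(-76) = (377 + 849)*(-76) = 1226*(-76) = -93176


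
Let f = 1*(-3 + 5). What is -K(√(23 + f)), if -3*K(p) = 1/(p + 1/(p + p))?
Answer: 10/153 ≈ 0.065359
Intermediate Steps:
f = 2 (f = 1*2 = 2)
K(p) = -1/(3*(p + 1/(2*p))) (K(p) = -1/(3*(p + 1/(p + p))) = -1/(3*(p + 1/(2*p))))
-K(√(23 + f)) = -(-2)*√(23 + 2)/(3 + 6*(√(23 + 2))²) = -(-2)*√25/(3 + 6*(√25)²) = -(-2)*5/(3 + 6*5²) = -(-2)*5/(3 + 6*25) = -(-2)*5/(3 + 150) = -(-2)*5/153 = -1*(-10/153) = 10/153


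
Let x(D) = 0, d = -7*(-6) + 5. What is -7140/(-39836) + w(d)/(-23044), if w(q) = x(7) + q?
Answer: 40665467/229495196 ≈ 0.17720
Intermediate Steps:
d = 47 (d = 42 + 5 = 47)
w(q) = q (w(q) = 0 + q = q)
-7140/(-39836) + w(d)/(-23044) = -7140/(-39836) + 47/(-23044) = -7140*(-1/39836) + 47*(-1/23044) = 1785/9959 - 47/23044 = 40665467/229495196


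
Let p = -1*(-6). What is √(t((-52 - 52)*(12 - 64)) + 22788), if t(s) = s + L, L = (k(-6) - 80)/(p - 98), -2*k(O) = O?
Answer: 7*√1217643/46 ≈ 167.92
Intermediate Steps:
k(O) = -O/2
p = 6
L = 77/92 (L = (-½*(-6) - 80)/(6 - 98) = (3 - 80)/(-92) = -77*(-1/92) = 77/92 ≈ 0.83696)
t(s) = 77/92 + s (t(s) = s + 77/92 = 77/92 + s)
√(t((-52 - 52)*(12 - 64)) + 22788) = √((77/92 + (-52 - 52)*(12 - 64)) + 22788) = √((77/92 - 104*(-52)) + 22788) = √((77/92 + 5408) + 22788) = √(497613/92 + 22788) = √(2594109/92) = 7*√1217643/46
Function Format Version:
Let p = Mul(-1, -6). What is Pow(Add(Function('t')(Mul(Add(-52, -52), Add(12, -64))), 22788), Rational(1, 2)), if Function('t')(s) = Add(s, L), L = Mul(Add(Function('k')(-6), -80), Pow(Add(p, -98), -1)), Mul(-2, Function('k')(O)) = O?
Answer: Mul(Rational(7, 46), Pow(1217643, Rational(1, 2))) ≈ 167.92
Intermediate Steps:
Function('k')(O) = Mul(Rational(-1, 2), O)
p = 6
L = Rational(77, 92) (L = Mul(Add(Mul(Rational(-1, 2), -6), -80), Pow(Add(6, -98), -1)) = Mul(Add(3, -80), Pow(-92, -1)) = Mul(-77, Rational(-1, 92)) = Rational(77, 92) ≈ 0.83696)
Function('t')(s) = Add(Rational(77, 92), s) (Function('t')(s) = Add(s, Rational(77, 92)) = Add(Rational(77, 92), s))
Pow(Add(Function('t')(Mul(Add(-52, -52), Add(12, -64))), 22788), Rational(1, 2)) = Pow(Add(Add(Rational(77, 92), Mul(Add(-52, -52), Add(12, -64))), 22788), Rational(1, 2)) = Pow(Add(Add(Rational(77, 92), Mul(-104, -52)), 22788), Rational(1, 2)) = Pow(Add(Add(Rational(77, 92), 5408), 22788), Rational(1, 2)) = Pow(Add(Rational(497613, 92), 22788), Rational(1, 2)) = Pow(Rational(2594109, 92), Rational(1, 2)) = Mul(Rational(7, 46), Pow(1217643, Rational(1, 2)))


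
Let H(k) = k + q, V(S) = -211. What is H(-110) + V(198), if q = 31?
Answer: -290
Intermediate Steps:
H(k) = 31 + k (H(k) = k + 31 = 31 + k)
H(-110) + V(198) = (31 - 110) - 211 = -79 - 211 = -290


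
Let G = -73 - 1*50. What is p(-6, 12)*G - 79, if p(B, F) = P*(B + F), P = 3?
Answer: -2293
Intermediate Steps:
p(B, F) = 3*B + 3*F (p(B, F) = 3*(B + F) = 3*B + 3*F)
G = -123 (G = -73 - 50 = -123)
p(-6, 12)*G - 79 = (3*(-6) + 3*12)*(-123) - 79 = (-18 + 36)*(-123) - 79 = 18*(-123) - 79 = -2214 - 79 = -2293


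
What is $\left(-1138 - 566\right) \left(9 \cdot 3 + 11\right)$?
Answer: $-64752$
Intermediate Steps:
$\left(-1138 - 566\right) \left(9 \cdot 3 + 11\right) = - 1704 \left(27 + 11\right) = \left(-1704\right) 38 = -64752$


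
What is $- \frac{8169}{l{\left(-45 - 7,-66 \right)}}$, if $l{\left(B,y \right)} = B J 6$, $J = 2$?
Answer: $\frac{2723}{208} \approx 13.091$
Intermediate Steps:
$l{\left(B,y \right)} = 12 B$ ($l{\left(B,y \right)} = B 2 \cdot 6 = 2 B 6 = 12 B$)
$- \frac{8169}{l{\left(-45 - 7,-66 \right)}} = - \frac{8169}{12 \left(-45 - 7\right)} = - \frac{8169}{12 \left(-52\right)} = - \frac{8169}{-624} = \left(-8169\right) \left(- \frac{1}{624}\right) = \frac{2723}{208}$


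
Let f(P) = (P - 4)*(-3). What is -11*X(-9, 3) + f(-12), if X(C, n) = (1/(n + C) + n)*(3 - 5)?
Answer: 331/3 ≈ 110.33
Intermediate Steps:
X(C, n) = -2*n - 2/(C + n) (X(C, n) = (1/(C + n) + n)*(-2) = (n + 1/(C + n))*(-2) = -2*n - 2/(C + n))
f(P) = 12 - 3*P (f(P) = (-4 + P)*(-3) = 12 - 3*P)
-11*X(-9, 3) + f(-12) = -22*(-1 - 1*3² - 1*(-9)*3)/(-9 + 3) + (12 - 3*(-12)) = -22*(-1 - 1*9 + 27)/(-6) + (12 + 36) = -22*(-1)*(-1 - 9 + 27)/6 + 48 = -22*(-1)*17/6 + 48 = -11*(-17/3) + 48 = 187/3 + 48 = 331/3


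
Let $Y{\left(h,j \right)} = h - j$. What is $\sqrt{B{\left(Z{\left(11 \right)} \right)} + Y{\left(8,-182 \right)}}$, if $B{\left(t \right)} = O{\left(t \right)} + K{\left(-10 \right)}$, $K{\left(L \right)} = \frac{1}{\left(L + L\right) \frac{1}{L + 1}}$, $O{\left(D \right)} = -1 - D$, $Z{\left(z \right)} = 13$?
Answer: $\frac{\sqrt{17645}}{10} \approx 13.283$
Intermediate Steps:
$K{\left(L \right)} = \frac{1 + L}{2 L}$ ($K{\left(L \right)} = \frac{1}{2 L \frac{1}{1 + L}} = \frac{1 + L}{2 L}$)
$B{\left(t \right)} = - \frac{11}{20} - t$ ($B{\left(t \right)} = \left(-1 - t\right) + \frac{1 - 10}{2 \left(-10\right)} = \left(-1 - t\right) + \frac{1}{2} \left(- \frac{1}{10}\right) \left(-9\right) = \left(-1 - t\right) + \frac{9}{20} = - \frac{11}{20} - t$)
$\sqrt{B{\left(Z{\left(11 \right)} \right)} + Y{\left(8,-182 \right)}} = \sqrt{\left(- \frac{11}{20} - 13\right) + \left(8 - -182\right)} = \sqrt{\left(- \frac{11}{20} - 13\right) + \left(8 + 182\right)} = \sqrt{- \frac{271}{20} + 190} = \sqrt{\frac{3529}{20}} = \frac{\sqrt{17645}}{10}$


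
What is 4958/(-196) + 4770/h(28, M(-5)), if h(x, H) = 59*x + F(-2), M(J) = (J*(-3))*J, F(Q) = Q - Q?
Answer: -64783/2891 ≈ -22.409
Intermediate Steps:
F(Q) = 0
M(J) = -3*J² (M(J) = (-3*J)*J = -3*J²)
h(x, H) = 59*x (h(x, H) = 59*x + 0 = 59*x)
4958/(-196) + 4770/h(28, M(-5)) = 4958/(-196) + 4770/((59*28)) = 4958*(-1/196) + 4770/1652 = -2479/98 + 4770*(1/1652) = -2479/98 + 2385/826 = -64783/2891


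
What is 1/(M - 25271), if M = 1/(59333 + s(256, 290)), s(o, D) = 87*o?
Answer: -81605/2062239954 ≈ -3.9571e-5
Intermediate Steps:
M = 1/81605 (M = 1/(59333 + 87*256) = 1/(59333 + 22272) = 1/81605 ≈ 1.2254e-5)
1/(M - 25271) = 1/(1/81605 - 25271) = 1/(-2062239954/81605) = -81605/2062239954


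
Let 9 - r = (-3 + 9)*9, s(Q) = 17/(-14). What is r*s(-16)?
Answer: 765/14 ≈ 54.643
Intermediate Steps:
s(Q) = -17/14 (s(Q) = 17*(-1/14) = -17/14)
r = -45 (r = 9 - (-3 + 9)*9 = 9 - 6*9 = 9 - 1*54 = 9 - 54 = -45)
r*s(-16) = -45*(-17/14) = 765/14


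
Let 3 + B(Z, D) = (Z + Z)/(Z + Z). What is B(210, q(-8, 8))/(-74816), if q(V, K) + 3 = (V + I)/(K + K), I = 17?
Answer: 1/37408 ≈ 2.6732e-5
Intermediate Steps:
q(V, K) = -3 + (17 + V)/(2*K) (q(V, K) = -3 + (V + 17)/(K + K) = -3 + (17 + V)/((2*K)) = -3 + (17 + V)*(1/(2*K)) = -3 + (17 + V)/(2*K))
B(Z, D) = -2 (B(Z, D) = -3 + (Z + Z)/(Z + Z) = -3 + (2*Z)/((2*Z)) = -3 + (2*Z)*(1/(2*Z)) = -3 + 1 = -2)
B(210, q(-8, 8))/(-74816) = -2/(-74816) = -2*(-1/74816) = 1/37408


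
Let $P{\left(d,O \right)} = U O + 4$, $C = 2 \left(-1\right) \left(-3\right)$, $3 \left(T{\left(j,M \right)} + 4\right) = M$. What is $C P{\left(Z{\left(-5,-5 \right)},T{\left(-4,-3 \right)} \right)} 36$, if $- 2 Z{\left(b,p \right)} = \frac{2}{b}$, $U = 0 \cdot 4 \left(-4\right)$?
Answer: $864$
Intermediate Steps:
$T{\left(j,M \right)} = -4 + \frac{M}{3}$
$U = 0$ ($U = 0 \left(-4\right) = 0$)
$Z{\left(b,p \right)} = - \frac{1}{b}$ ($Z{\left(b,p \right)} = - \frac{2 \frac{1}{b}}{2} = - \frac{1}{b}$)
$C = 6$ ($C = \left(-2\right) \left(-3\right) = 6$)
$P{\left(d,O \right)} = 4$ ($P{\left(d,O \right)} = 0 O + 4 = 0 + 4 = 4$)
$C P{\left(Z{\left(-5,-5 \right)},T{\left(-4,-3 \right)} \right)} 36 = 6 \cdot 4 \cdot 36 = 24 \cdot 36 = 864$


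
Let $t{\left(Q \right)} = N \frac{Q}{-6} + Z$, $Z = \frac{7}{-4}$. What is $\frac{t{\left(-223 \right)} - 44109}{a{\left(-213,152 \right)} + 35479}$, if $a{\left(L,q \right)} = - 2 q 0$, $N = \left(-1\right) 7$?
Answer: $- \frac{532451}{425748} \approx -1.2506$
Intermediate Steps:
$N = -7$
$Z = - \frac{7}{4}$ ($Z = 7 \left(- \frac{1}{4}\right) = - \frac{7}{4} \approx -1.75$)
$t{\left(Q \right)} = - \frac{7}{4} + \frac{7 Q}{6}$ ($t{\left(Q \right)} = - 7 \frac{Q}{-6} - \frac{7}{4} = - 7 Q \left(- \frac{1}{6}\right) - \frac{7}{4} = - 7 \left(- \frac{Q}{6}\right) - \frac{7}{4} = \frac{7 Q}{6} - \frac{7}{4} = - \frac{7}{4} + \frac{7 Q}{6}$)
$a{\left(L,q \right)} = 0$
$\frac{t{\left(-223 \right)} - 44109}{a{\left(-213,152 \right)} + 35479} = \frac{\left(- \frac{7}{4} + \frac{7}{6} \left(-223\right)\right) - 44109}{0 + 35479} = \frac{\left(- \frac{7}{4} - \frac{1561}{6}\right) - 44109}{35479} = \left(- \frac{3143}{12} - 44109\right) \frac{1}{35479} = \left(- \frac{532451}{12}\right) \frac{1}{35479} = - \frac{532451}{425748}$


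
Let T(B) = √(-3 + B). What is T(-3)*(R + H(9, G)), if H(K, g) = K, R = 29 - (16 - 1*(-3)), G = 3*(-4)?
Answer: 19*I*√6 ≈ 46.54*I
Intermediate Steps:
G = -12
R = 10 (R = 29 - (16 + 3) = 29 - 1*19 = 29 - 19 = 10)
T(-3)*(R + H(9, G)) = √(-3 - 3)*(10 + 9) = √(-6)*19 = (I*√6)*19 = 19*I*√6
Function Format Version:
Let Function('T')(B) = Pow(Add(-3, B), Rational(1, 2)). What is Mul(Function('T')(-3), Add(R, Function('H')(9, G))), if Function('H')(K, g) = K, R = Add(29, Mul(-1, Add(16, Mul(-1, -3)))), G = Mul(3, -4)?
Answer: Mul(19, I, Pow(6, Rational(1, 2))) ≈ Mul(46.540, I)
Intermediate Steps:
G = -12
R = 10 (R = Add(29, Mul(-1, Add(16, 3))) = Add(29, Mul(-1, 19)) = Add(29, -19) = 10)
Mul(Function('T')(-3), Add(R, Function('H')(9, G))) = Mul(Pow(Add(-3, -3), Rational(1, 2)), Add(10, 9)) = Mul(Pow(-6, Rational(1, 2)), 19) = Mul(Mul(I, Pow(6, Rational(1, 2))), 19) = Mul(19, I, Pow(6, Rational(1, 2)))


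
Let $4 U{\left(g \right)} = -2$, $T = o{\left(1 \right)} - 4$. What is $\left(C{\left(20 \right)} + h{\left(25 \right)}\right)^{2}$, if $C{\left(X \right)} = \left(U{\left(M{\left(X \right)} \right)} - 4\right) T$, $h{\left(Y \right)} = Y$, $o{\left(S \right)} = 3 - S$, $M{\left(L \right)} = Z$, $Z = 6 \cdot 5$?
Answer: $1156$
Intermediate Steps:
$Z = 30$
$M{\left(L \right)} = 30$
$T = -2$ ($T = \left(3 - 1\right) - 4 = 2 - 4 = -2$)
$U{\left(g \right)} = - \frac{1}{2}$ ($U{\left(g \right)} = \frac{1}{4} \left(-2\right) = - \frac{1}{2}$)
$C{\left(X \right)} = 9$ ($C{\left(X \right)} = \left(- \frac{1}{2} - 4\right) \left(-2\right) = \left(- \frac{9}{2}\right) \left(-2\right) = 9$)
$\left(C{\left(20 \right)} + h{\left(25 \right)}\right)^{2} = \left(9 + 25\right)^{2} = 34^{2} = 1156$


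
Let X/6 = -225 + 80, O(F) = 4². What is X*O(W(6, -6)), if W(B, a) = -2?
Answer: -13920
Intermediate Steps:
O(F) = 16
X = -870 (X = 6*(-225 + 80) = 6*(-145) = -870)
X*O(W(6, -6)) = -870*16 = -13920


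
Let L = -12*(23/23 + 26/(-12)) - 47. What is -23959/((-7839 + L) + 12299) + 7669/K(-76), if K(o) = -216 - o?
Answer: -1963417/32620 ≈ -60.191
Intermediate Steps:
L = -33 (L = -12*(23*(1/23) + 26*(-1/12)) - 47 = -12*(1 - 13/6) - 47 = -12*(-7/6) - 47 = 14 - 47 = -33)
-23959/((-7839 + L) + 12299) + 7669/K(-76) = -23959/((-7839 - 33) + 12299) + 7669/(-216 - 1*(-76)) = -23959/(-7872 + 12299) + 7669/(-216 + 76) = -23959/4427 + 7669/(-140) = -23959*1/4427 + 7669*(-1/140) = -1261/233 - 7669/140 = -1963417/32620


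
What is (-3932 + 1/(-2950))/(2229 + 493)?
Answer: -11599401/8029900 ≈ -1.4445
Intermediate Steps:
(-3932 + 1/(-2950))/(2229 + 493) = (-3932 - 1/2950)/2722 = -11599401/2950*1/2722 = -11599401/8029900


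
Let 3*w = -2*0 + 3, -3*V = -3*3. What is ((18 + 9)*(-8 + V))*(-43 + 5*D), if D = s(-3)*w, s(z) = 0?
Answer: 5805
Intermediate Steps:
V = 3 (V = -(-1)*3 = -1/3*(-9) = 3)
w = 1 (w = (-2*0 + 3)/3 = (0 + 3)/3 = (1/3)*3 = 1)
D = 0 (D = 0*1 = 0)
((18 + 9)*(-8 + V))*(-43 + 5*D) = ((18 + 9)*(-8 + 3))*(-43 + 5*0) = (27*(-5))*(-43 + 0) = -135*(-43) = 5805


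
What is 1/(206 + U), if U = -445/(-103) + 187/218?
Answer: 22454/4741795 ≈ 0.0047353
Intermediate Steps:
U = 116271/22454 (U = -445*(-1/103) + 187*(1/218) = 445/103 + 187/218 = 116271/22454 ≈ 5.1782)
1/(206 + U) = 1/(206 + 116271/22454) = 1/(4741795/22454) = 22454/4741795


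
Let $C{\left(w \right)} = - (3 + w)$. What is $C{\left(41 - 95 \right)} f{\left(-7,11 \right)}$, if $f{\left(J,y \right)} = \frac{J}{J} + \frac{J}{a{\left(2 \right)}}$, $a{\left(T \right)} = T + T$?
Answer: $- \frac{153}{4} \approx -38.25$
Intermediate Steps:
$a{\left(T \right)} = 2 T$
$f{\left(J,y \right)} = 1 + \frac{J}{4}$ ($f{\left(J,y \right)} = \frac{J}{J} + \frac{J}{2 \cdot 2} = 1 + \frac{J}{4}$)
$C{\left(w \right)} = -3 - w$
$C{\left(41 - 95 \right)} f{\left(-7,11 \right)} = \left(-3 - \left(41 - 95\right)\right) \left(1 + \frac{1}{4} \left(-7\right)\right) = \left(-3 - -54\right) \left(1 - \frac{7}{4}\right) = \left(-3 + 54\right) \left(- \frac{3}{4}\right) = 51 \left(- \frac{3}{4}\right) = - \frac{153}{4}$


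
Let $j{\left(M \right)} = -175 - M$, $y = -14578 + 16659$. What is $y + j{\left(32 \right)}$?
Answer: $1874$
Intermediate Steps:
$y = 2081$
$y + j{\left(32 \right)} = 2081 - 207 = 1874$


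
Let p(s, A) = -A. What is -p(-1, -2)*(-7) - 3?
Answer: 11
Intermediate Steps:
-p(-1, -2)*(-7) - 3 = -(-1)*(-2)*(-7) - 3 = -1*2*(-7) - 3 = -2*(-7) - 3 = 14 - 3 = 11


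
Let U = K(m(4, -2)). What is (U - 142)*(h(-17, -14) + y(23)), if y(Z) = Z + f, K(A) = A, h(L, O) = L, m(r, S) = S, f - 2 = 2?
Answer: -1440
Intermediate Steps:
f = 4 (f = 2 + 2 = 4)
y(Z) = 4 + Z (y(Z) = Z + 4 = 4 + Z)
U = -2
(U - 142)*(h(-17, -14) + y(23)) = (-2 - 142)*(-17 + (4 + 23)) = -144*(-17 + 27) = -144*10 = -1440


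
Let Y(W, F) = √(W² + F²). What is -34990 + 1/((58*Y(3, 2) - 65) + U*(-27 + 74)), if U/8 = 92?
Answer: -41710529160503/1192069997 - 58*√13/1192069997 ≈ -34990.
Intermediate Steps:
Y(W, F) = √(F² + W²)
U = 736 (U = 8*92 = 736)
-34990 + 1/((58*Y(3, 2) - 65) + U*(-27 + 74)) = -34990 + 1/((58*√(2² + 3²) - 65) + 736*(-27 + 74)) = -34990 + 1/((58*√(4 + 9) - 65) + 736*47) = -34990 + 1/((58*√13 - 65) + 34592) = -34990 + 1/((-65 + 58*√13) + 34592) = -34990 + 1/(34527 + 58*√13)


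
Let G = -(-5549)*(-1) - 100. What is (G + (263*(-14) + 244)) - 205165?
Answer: -214252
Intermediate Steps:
G = -5649 (G = -179*31 - 100 = -5549 - 100 = -5649)
(G + (263*(-14) + 244)) - 205165 = (-5649 + (263*(-14) + 244)) - 205165 = (-5649 + (-3682 + 244)) - 205165 = (-5649 - 3438) - 205165 = -9087 - 205165 = -214252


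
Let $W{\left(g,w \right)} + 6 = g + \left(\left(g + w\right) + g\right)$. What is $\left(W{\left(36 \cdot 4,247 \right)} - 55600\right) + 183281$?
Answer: $128354$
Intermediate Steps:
$W{\left(g,w \right)} = -6 + w + 3 g$ ($W{\left(g,w \right)} = -6 + \left(g + \left(\left(g + w\right) + g\right)\right) = -6 + \left(g + \left(w + 2 g\right)\right) = -6 + \left(w + 3 g\right) = -6 + w + 3 g$)
$\left(W{\left(36 \cdot 4,247 \right)} - 55600\right) + 183281 = \left(\left(-6 + 247 + 3 \cdot 36 \cdot 4\right) - 55600\right) + 183281 = \left(\left(-6 + 247 + 3 \cdot 144\right) - 55600\right) + 183281 = \left(\left(-6 + 247 + 432\right) - 55600\right) + 183281 = \left(673 - 55600\right) + 183281 = -54927 + 183281 = 128354$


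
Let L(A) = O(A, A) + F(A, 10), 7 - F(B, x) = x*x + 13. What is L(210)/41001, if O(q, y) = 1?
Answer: -35/13667 ≈ -0.0025609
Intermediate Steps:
F(B, x) = -6 - x² (F(B, x) = 7 - (x*x + 13) = 7 - (x² + 13) = 7 - (13 + x²) = 7 + (-13 - x²) = -6 - x²)
L(A) = -105 (L(A) = 1 + (-6 - 1*10²) = 1 + (-6 - 1*100) = 1 + (-6 - 100) = 1 - 106 = -105)
L(210)/41001 = -105/41001 = -105*1/41001 = -35/13667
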